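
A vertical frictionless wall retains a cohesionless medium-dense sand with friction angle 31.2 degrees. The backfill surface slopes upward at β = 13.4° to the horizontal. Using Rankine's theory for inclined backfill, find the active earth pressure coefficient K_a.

K_a = cos β · (cos β − √(cos²β − cos²φ)) / (cos β + √(cos²β − cos²φ)).
cos β = 0.9728, cos φ = 0.8554, √(cos²β − cos²φ) = 0.4633.
K_a = 0.9728 × (0.9728 − 0.4633)/(0.9728 + 0.4633) = 0.3451.

0.345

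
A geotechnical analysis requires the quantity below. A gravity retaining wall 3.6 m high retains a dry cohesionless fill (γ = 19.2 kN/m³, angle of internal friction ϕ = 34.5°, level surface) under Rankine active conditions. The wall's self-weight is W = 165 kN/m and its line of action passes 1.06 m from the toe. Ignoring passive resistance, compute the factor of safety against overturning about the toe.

4.23

K_a = tan²(45° − 34.5°/2) = 0.2768.
P_a = ½K_aγH² = 0.5×0.2768×19.2×3.6² = 34.44 kN/m, acting at H/3 = 1.200 m above the base.
Overturning moment M_o = P_a × H/3 = 34.44 × 1.200 = 41.33.
Resisting moment M_r = W × 1.06 = 165 × 1.06 = 174.9.
FS_overturning = M_r/M_o = 174.9/41.33 = 4.232.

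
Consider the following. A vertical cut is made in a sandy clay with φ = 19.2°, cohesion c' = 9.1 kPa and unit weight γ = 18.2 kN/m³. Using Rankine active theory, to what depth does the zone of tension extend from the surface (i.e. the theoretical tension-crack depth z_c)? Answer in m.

K_a = tan²(45° − 19.2°/2) = 0.5050; √K_a = 0.7107.
The active pressure is zero where K_a γ z = 2c√K_a, so z_c = 2c/(γ√K_a) = 2×9.1/(18.2×0.7107) = 1.407 m.

1.41 m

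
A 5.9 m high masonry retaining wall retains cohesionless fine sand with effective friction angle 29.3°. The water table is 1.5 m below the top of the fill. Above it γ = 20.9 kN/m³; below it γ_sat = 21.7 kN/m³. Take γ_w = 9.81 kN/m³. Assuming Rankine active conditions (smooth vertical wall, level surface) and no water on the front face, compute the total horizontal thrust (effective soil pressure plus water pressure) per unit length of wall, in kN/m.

190 kN/m

K_a = tan²(45° − φ/2) = 0.3428.
γ' = 21.7 − 9.81 = 11.89 kN/m³. Depth below WT = 4.4 m.
σ'_h at WT = K_a γ d_w = 10.75 kPa; at base = 10.75 + K_a γ' × 4.4 = 28.68 kPa.
P₁ (0–1.5 m) = ½×10.75×1.5 = 8.061. P₂ (1.5–5.9 m) = ½(10.75+28.68)×4.4 = 86.75.
P_w = ½ γ_w h₂² = 0.5×9.81×4.4² = 94.96. Total = 8.061+86.75+94.96 = 189.8 kN/m.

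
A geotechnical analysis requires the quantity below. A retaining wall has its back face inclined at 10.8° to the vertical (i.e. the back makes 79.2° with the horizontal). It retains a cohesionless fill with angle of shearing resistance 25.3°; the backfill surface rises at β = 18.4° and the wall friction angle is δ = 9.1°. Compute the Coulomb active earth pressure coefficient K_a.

K_a = sin²(α+φ) / [sin²α · sin(α−δ) · (1 + √{sin(φ+δ)sin(φ−β) / (sin(α−δ)sin(α+β))})²].
With α = 79.2°, φ = 25.3°, δ = 9.1°, β = 18.4°: K_a = 0.6407.

0.641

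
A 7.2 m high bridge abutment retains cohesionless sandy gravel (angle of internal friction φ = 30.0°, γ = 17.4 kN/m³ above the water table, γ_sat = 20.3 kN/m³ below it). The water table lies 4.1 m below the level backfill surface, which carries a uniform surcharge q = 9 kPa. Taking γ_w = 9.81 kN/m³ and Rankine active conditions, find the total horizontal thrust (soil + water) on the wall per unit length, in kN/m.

208 kN/m

K_a = tan²(45° − φ/2) = 0.3333.
γ' = 20.3 − 9.81 = 10.49 kN/m³. h₂ = H − d_w = 3.1 m.
σ'_h: at surface K_a·q = 3.000; at WT K_a(q+γd_w) = 26.78; at base K_a(q+γd_w+γ'h₂) = 37.62 kPa.
P₁ = ½(3.000+26.78)×4.1 = 61.05; P₂ = ½(26.78+37.62)×3.1 = 99.82; P_w = ½γ_w h₂² = 47.14.
Total = 61.05+99.82+47.14 = 208.0 kN/m.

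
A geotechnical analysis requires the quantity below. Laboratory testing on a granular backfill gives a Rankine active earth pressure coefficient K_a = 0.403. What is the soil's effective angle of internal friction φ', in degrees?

25.2°

K_a = tan²(45° − φ/2) ⇒ 45° − φ/2 = arctan(√0.403) = 32.41°.
φ = 2(45° − 32.41°) = 25.18°.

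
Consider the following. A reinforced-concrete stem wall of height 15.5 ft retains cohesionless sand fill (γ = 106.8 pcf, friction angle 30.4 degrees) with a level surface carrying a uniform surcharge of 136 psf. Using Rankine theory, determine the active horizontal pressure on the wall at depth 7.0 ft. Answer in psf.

K_a = (1 − sin φ)/(1 + sin φ) = 0.3280.
σ_v = γz + q = 106.8 × 7.0 + 136 = 883.6 psf.
σ_h = K_a σ_v = 0.3280 × 883.6 = 289.8 psf.

290 psf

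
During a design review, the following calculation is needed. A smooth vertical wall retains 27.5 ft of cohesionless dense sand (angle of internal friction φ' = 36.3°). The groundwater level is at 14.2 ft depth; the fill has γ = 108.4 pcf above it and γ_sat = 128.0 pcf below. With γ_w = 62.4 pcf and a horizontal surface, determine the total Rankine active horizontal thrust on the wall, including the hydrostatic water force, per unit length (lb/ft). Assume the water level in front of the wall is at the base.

K_a = tan²(45° − φ/2) = 0.2563.
γ' = 128.0 − 62.4 = 65.60 pcf. Depth below WT = 13.3 ft.
σ'_h at WT = K_a γ d_w = 394.5 psf; at base = 394.5 + K_a γ' × 13.3 = 618.1 psf.
P₁ (0–14.2 ft) = ½×394.5×14.2 = 2801. P₂ (14.2–27.5 ft) = ½(394.5+618.1)×13.3 = 6733.
P_w = ½ γ_w h₂² = 0.5×62.4×13.3² = 5519. Total = 2801+6733+5519 = 15050 lb/ft.

15100 lb/ft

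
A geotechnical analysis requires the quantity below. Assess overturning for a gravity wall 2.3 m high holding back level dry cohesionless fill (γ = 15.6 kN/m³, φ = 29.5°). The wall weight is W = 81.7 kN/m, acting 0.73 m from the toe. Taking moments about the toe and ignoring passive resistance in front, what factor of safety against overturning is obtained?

5.54

K_a = tan²(45° − 29.5°/2) = 0.3401.
P_a = ½K_aγH² = 0.5×0.3401×15.6×2.3² = 14.03 kN/m, acting at H/3 = 0.7667 m above the base.
Overturning moment M_o = P_a × H/3 = 14.03 × 0.7667 = 10.76.
Resisting moment M_r = W × 0.73 = 81.7 × 0.73 = 59.64.
FS_overturning = M_r/M_o = 59.64/10.76 = 5.543.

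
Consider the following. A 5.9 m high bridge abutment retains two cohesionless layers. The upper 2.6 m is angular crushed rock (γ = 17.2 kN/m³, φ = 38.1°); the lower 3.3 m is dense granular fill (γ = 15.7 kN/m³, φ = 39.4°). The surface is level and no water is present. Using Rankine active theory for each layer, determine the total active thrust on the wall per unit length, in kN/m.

65.8 kN/m

K_a1 = tan²(45°−38.1°/2) = 0.2368; K_a2 = tan²(45°−39.4°/2) = 0.2234.
Layer 1: σ at base = K_a1 γ₁ h₁ = 10.59 kPa; P₁ = ½×10.59×2.6 = 13.77.
Layer 2: σ_v at top = γ₁h₁ = 44.72; σ_h top = K_a2×44.72 = 9.992; σ_h base = K_a2×(44.72+15.7×3.3) = 21.57.
P₂ = ½(9.992+21.57)×3.3 = 52.08. Total P_a = 13.77+52.08 = 65.84 kN/m.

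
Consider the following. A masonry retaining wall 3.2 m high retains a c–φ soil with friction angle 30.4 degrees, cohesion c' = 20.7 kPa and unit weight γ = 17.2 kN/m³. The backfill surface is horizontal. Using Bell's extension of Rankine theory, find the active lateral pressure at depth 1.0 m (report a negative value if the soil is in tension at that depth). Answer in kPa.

K_a = (1 − sin φ)/(1 + sin φ) = 0.3280.
σ_a = K_a γ z − 2c√K_a = 0.3280×17.2×1.0 − 2×20.7×0.5727 = -18.07 kPa.

-18.1 kPa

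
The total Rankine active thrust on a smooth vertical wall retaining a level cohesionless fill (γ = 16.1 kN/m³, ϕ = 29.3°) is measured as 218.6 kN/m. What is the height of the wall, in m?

8.90 m

K_a = 0.3428. P_a = ½ K_a γ H² ⇒ H = √(2P_a/(K_a γ)).
H = √(2×218.6/(0.3428×16.1)) = 8.900 m.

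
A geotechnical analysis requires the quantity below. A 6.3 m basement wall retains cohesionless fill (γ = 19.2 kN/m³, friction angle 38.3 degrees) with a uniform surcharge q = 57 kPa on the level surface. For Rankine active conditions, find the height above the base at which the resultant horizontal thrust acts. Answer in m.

K_a = 0.2347.
Triangular part P₁ = ½K_aγH² = 89.44 at H/3 = 2.100 m; rectangular part P₂ = K_a q H = 84.29 at H/2 = 3.150 m.
ȳ = (P₁·2.100 + P₂·3.150)/(P₁+P₂) = 2.609 m.

2.61 m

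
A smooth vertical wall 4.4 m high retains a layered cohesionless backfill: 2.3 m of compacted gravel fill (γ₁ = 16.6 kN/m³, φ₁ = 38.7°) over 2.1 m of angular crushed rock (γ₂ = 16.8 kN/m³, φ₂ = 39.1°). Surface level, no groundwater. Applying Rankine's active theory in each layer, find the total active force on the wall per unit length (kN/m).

36.7 kN/m

K_a1 = tan²(45°−38.7°/2) = 0.2306; K_a2 = tan²(45°−39.1°/2) = 0.2265.
Layer 1: σ at base = K_a1 γ₁ h₁ = 8.804 kPa; P₁ = ½×8.804×2.3 = 10.12.
Layer 2: σ_v at top = γ₁h₁ = 38.18; σ_h top = K_a2×38.18 = 8.647; σ_h base = K_a2×(38.18+16.8×2.1) = 16.64.
P₂ = ½(8.647+16.64)×2.1 = 26.55. Total P_a = 10.12+26.55 = 36.67 kN/m.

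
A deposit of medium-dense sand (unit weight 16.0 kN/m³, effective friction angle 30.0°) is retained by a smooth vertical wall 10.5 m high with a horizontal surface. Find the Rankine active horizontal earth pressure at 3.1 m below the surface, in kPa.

16.5 kPa

K_a = (1 − sin φ)/(1 + sin φ) = 0.3333.
σ_h = K_a γ z = 0.3333 × 16.0 × 3.1 = 16.53 kPa.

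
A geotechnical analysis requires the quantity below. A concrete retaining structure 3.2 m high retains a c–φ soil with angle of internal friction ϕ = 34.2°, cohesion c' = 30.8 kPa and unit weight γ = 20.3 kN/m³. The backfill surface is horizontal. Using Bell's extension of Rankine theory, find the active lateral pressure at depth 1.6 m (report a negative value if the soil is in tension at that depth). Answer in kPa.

-23.5 kPa

K_a = (1 − sin φ)/(1 + sin φ) = 0.2803.
σ_a = K_a γ z − 2c√K_a = 0.2803×20.3×1.6 − 2×30.8×0.5295 = -23.51 kPa.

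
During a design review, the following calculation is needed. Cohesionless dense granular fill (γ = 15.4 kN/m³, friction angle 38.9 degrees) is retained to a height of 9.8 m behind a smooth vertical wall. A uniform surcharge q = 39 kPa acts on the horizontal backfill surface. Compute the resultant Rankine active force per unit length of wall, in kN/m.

K_a = tan²(45° − φ/2) = 0.2285.
Soil triangle: ½ K_a γ H² = 0.5×0.2285×15.4×9.8² = 169.0 kN/m.
Surcharge rectangle: K_a q H = 0.2285×39×9.8 = 87.34 kN/m.
Total = 169.0 + 87.34 = 256.3 kN/m.

256 kN/m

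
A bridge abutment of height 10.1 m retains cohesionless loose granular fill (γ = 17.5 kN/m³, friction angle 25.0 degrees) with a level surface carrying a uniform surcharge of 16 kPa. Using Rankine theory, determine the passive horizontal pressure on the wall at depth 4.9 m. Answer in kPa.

K_p = (1 + sin φ)/(1 − sin φ) = 2.464.
σ_v = γz + q = 17.5 × 4.9 + 16 = 101.8 kPa.
σ_h = K_p σ_v = 2.464 × 101.8 = 250.7 kPa.

251 kPa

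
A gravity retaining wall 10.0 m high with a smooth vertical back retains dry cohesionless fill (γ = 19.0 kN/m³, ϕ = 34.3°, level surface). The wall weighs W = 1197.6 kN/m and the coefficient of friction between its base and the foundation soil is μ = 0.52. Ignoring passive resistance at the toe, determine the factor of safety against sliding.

K_a = tan²(45° − 34.3°/2) = 0.2792.
P_a = ½K_aγH² = 0.5×0.2792×19.0×10.0² = 265.2 kN/m, acting at H/3 = 3.333 m above the base.
FS_sliding = μW / P_a = 0.52×1197.6 / 265.2 = 2.348.

2.35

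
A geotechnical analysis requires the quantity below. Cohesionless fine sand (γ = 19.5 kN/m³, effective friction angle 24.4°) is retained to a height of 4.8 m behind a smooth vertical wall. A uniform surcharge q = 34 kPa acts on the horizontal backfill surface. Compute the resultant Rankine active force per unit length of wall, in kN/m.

161 kN/m

K_a = tan²(45° − φ/2) = 0.4153.
Soil triangle: ½ K_a γ H² = 0.5×0.4153×19.5×4.8² = 93.30 kN/m.
Surcharge rectangle: K_a q H = 0.4153×34×4.8 = 67.78 kN/m.
Total = 93.30 + 67.78 = 161.1 kN/m.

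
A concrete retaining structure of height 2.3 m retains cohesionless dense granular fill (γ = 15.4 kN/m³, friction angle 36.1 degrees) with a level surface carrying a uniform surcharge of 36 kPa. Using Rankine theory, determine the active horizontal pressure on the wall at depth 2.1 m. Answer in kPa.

K_a = (1 − sin φ)/(1 + sin φ) = 0.2585.
σ_v = γz + q = 15.4 × 2.1 + 36 = 68.34 kPa.
σ_h = K_a σ_v = 0.2585 × 68.34 = 17.67 kPa.

17.7 kPa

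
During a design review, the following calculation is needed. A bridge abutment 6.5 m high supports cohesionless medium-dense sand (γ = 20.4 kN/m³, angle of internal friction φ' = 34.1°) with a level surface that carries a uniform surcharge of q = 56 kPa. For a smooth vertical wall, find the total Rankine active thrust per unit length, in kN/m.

224 kN/m

K_a = tan²(45° − φ/2) = 0.2815.
Soil triangle: ½ K_a γ H² = 0.5×0.2815×20.4×6.5² = 121.3 kN/m.
Surcharge rectangle: K_a q H = 0.2815×56×6.5 = 102.5 kN/m.
Total = 121.3 + 102.5 = 223.8 kN/m.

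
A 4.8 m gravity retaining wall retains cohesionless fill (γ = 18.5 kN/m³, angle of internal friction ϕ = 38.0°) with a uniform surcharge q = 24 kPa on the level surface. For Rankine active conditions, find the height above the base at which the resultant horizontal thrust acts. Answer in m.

K_a = 0.2379.
Triangular part P₁ = ½K_aγH² = 50.70 at H/3 = 1.600 m; rectangular part P₂ = K_a q H = 27.40 at H/2 = 2.400 m.
ȳ = (P₁·1.600 + P₂·2.400)/(P₁+P₂) = 1.881 m.

1.88 m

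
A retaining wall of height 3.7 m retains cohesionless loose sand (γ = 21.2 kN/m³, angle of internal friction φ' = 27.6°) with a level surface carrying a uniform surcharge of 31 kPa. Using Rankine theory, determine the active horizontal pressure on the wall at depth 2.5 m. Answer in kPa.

30.8 kPa

K_a = (1 − sin φ)/(1 + sin φ) = 0.3668.
σ_v = γz + q = 21.2 × 2.5 + 31 = 84.00 kPa.
σ_h = K_a σ_v = 0.3668 × 84.00 = 30.81 kPa.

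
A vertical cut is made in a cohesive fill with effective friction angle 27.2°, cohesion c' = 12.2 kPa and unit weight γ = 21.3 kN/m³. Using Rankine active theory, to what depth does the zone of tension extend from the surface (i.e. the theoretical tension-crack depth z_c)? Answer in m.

K_a = tan²(45° − 27.2°/2) = 0.3726; √K_a = 0.6104.
The active pressure is zero where K_a γ z = 2c√K_a, so z_c = 2c/(γ√K_a) = 2×12.2/(21.3×0.6104) = 1.877 m.

1.88 m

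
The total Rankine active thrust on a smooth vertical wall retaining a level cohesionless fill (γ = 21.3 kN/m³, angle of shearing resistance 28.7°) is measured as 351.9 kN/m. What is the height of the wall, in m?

9.70 m

K_a = 0.3511. P_a = ½ K_a γ H² ⇒ H = √(2P_a/(K_a γ)).
H = √(2×351.9/(0.3511×21.3)) = 9.700 m.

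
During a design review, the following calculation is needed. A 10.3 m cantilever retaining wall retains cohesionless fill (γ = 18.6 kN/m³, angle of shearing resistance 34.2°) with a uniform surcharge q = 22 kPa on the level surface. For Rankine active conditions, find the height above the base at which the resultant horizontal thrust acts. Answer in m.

K_a = 0.2803.
Triangular part P₁ = ½K_aγH² = 276.6 at H/3 = 3.433 m; rectangular part P₂ = K_a q H = 63.53 at H/2 = 5.150 m.
ȳ = (P₁·3.433 + P₂·5.150)/(P₁+P₂) = 3.754 m.

3.75 m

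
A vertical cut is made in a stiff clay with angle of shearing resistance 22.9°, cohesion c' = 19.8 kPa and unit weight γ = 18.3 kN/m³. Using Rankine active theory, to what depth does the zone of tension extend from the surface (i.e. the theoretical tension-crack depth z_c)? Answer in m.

3.26 m

K_a = tan²(45° − 22.9°/2) = 0.4398; √K_a = 0.6631.
The active pressure is zero where K_a γ z = 2c√K_a, so z_c = 2c/(γ√K_a) = 2×19.8/(18.3×0.6631) = 3.263 m.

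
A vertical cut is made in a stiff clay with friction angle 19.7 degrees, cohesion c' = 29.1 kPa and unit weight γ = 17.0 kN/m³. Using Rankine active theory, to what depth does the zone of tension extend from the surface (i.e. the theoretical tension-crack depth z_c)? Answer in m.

4.86 m

K_a = tan²(45° − 19.7°/2) = 0.4958; √K_a = 0.7041.
The active pressure is zero where K_a γ z = 2c√K_a, so z_c = 2c/(γ√K_a) = 2×29.1/(17.0×0.7041) = 4.862 m.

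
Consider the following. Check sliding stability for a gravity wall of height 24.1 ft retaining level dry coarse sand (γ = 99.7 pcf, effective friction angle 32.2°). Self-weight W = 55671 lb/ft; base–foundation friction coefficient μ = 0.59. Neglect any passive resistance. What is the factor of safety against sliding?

K_a = tan²(45° − 32.2°/2) = 0.3047.
P_a = ½K_aγH² = 0.5×0.3047×99.7×24.1² = 8823 lb/ft, acting at H/3 = 8.033 ft above the base.
FS_sliding = μW / P_a = 0.59×55671 / 8823 = 3.723.

3.72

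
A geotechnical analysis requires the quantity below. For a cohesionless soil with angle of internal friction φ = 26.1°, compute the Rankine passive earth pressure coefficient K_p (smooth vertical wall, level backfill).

2.57

K_p = (1 + sin φ)/(1 − sin φ) = tan²(45° + 26.1°/2) = 2.571.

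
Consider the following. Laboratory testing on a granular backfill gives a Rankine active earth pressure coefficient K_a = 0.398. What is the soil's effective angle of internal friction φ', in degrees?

25.5°

K_a = tan²(45° − φ/2) ⇒ 45° − φ/2 = arctan(√0.398) = 32.25°.
φ = 2(45° − 32.25°) = 25.51°.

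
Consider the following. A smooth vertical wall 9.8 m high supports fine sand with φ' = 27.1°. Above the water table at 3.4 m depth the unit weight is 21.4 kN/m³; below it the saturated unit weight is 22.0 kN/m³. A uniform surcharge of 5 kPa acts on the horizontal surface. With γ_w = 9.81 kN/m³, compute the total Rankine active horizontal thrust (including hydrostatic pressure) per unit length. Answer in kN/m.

K_a = tan²(45° − φ/2) = 0.3741.
γ' = 22.0 − 9.81 = 12.19 kN/m³. h₂ = H − d_w = 6.4 m.
σ'_h: at surface K_a·q = 1.870; at WT K_a(q+γd_w) = 29.09; at base K_a(q+γd_w+γ'h₂) = 58.27 kPa.
P₁ = ½(1.870+29.09)×3.4 = 52.63; P₂ = ½(29.09+58.27)×6.4 = 279.5; P_w = ½γ_w h₂² = 200.9.
Total = 52.63+279.5+200.9 = 533.1 kN/m.

533 kN/m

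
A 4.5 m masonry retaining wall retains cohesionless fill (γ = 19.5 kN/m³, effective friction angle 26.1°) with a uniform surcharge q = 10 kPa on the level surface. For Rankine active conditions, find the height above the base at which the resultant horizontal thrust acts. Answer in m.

1.64 m

K_a = 0.3889.
Triangular part P₁ = ½K_aγH² = 76.79 at H/3 = 1.500 m; rectangular part P₂ = K_a q H = 17.50 at H/2 = 2.250 m.
ȳ = (P₁·1.500 + P₂·2.250)/(P₁+P₂) = 1.639 m.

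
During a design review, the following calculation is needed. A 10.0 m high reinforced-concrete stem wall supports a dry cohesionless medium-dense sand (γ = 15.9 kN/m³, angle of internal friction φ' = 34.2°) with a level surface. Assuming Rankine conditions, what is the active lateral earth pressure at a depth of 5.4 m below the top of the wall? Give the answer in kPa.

24.1 kPa

K_a = (1 − sin φ)/(1 + sin φ) = 0.2803.
σ_h = K_a γ z = 0.2803 × 15.9 × 5.4 = 24.07 kPa.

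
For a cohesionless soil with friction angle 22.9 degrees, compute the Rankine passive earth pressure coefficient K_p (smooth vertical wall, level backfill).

2.27

K_p = (1 + sin φ)/(1 − sin φ) = tan²(45° + 22.9°/2) = 2.274.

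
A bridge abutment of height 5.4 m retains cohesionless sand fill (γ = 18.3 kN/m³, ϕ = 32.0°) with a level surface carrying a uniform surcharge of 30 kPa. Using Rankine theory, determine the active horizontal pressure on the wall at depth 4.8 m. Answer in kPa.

36.2 kPa

K_a = (1 − sin φ)/(1 + sin φ) = 0.3073.
σ_v = γz + q = 18.3 × 4.8 + 30 = 117.8 kPa.
σ_h = K_a σ_v = 0.3073 × 117.8 = 36.21 kPa.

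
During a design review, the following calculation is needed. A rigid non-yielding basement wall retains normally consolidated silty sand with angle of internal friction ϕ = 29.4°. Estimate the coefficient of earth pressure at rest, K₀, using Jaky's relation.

K₀ = 1 − sin φ' = 1 − sin 29.4° = 0.5091.

0.509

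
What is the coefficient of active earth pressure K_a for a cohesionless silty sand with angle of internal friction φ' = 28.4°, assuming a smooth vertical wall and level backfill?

0.355

K_a = (1 − sin φ)/(1 + sin φ) = (1 − sin 28.4°)/(1 + sin 28.4°) = 0.3554.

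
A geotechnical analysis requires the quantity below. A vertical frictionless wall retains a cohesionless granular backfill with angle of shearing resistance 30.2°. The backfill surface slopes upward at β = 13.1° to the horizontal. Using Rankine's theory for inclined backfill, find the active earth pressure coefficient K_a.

K_a = cos β · (cos β − √(cos²β − cos²φ)) / (cos β + √(cos²β − cos²φ)).
cos β = 0.9740, cos φ = 0.8643, √(cos²β − cos²φ) = 0.4491.
K_a = 0.9740 × (0.9740 − 0.4491)/(0.9740 + 0.4491) = 0.3593.

0.359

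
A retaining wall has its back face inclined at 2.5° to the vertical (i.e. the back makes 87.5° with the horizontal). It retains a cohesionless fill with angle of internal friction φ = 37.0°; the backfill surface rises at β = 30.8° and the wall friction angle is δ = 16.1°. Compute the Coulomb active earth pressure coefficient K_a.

0.411

K_a = sin²(α+φ) / [sin²α · sin(α−δ) · (1 + √{sin(φ+δ)sin(φ−β) / (sin(α−δ)sin(α+β))})²].
With α = 87.5°, φ = 37.0°, δ = 16.1°, β = 30.8°: K_a = 0.4110.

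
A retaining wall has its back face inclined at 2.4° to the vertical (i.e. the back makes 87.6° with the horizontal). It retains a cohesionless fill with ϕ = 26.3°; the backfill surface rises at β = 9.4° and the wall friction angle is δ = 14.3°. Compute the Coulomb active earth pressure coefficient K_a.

0.418

K_a = sin²(α+φ) / [sin²α · sin(α−δ) · (1 + √{sin(φ+δ)sin(φ−β) / (sin(α−δ)sin(α+β))})²].
With α = 87.6°, φ = 26.3°, δ = 14.3°, β = 9.4°: K_a = 0.4180.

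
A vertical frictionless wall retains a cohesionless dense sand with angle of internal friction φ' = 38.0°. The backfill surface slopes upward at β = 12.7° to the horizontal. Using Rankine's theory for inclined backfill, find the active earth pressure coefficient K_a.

K_a = cos β · (cos β − √(cos²β − cos²φ)) / (cos β + √(cos²β − cos²φ)).
cos β = 0.9755, cos φ = 0.7880, √(cos²β − cos²φ) = 0.5751.
K_a = 0.9755 × (0.9755 − 0.5751)/(0.9755 + 0.5751) = 0.2519.

0.252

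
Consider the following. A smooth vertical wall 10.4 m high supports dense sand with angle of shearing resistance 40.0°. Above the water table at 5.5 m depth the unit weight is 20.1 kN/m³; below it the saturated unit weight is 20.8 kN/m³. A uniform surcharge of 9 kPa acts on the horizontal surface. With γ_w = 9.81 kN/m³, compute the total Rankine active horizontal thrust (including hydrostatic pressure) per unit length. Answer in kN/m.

K_a = tan²(45° − φ/2) = 0.2174.
γ' = 20.8 − 9.81 = 10.99 kN/m³. h₂ = H − d_w = 4.9 m.
σ'_h: at surface K_a·q = 1.957; at WT K_a(q+γd_w) = 26.00; at base K_a(q+γd_w+γ'h₂) = 37.70 kPa.
P₁ = ½(1.957+26.00)×5.5 = 76.87; P₂ = ½(26.00+37.70)×4.9 = 156.1; P_w = ½γ_w h₂² = 117.8.
Total = 76.87+156.1+117.8 = 350.7 kN/m.

351 kN/m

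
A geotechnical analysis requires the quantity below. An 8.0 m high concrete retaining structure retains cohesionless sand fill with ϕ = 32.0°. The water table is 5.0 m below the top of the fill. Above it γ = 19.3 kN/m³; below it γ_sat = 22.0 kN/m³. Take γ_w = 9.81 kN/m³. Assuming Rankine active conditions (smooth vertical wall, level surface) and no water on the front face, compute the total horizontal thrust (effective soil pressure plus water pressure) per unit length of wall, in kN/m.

K_a = tan²(45° − φ/2) = 0.3073.
γ' = 22.0 − 9.81 = 12.19 kN/m³. Depth below WT = 3.0 m.
σ'_h at WT = K_a γ d_w = 29.65 kPa; at base = 29.65 + K_a γ' × 3.0 = 40.89 kPa.
P₁ (0–5.0 m) = ½×29.65×5.0 = 74.13. P₂ (5.0–8.0 m) = ½(29.65+40.89)×3.0 = 105.8.
P_w = ½ γ_w h₂² = 0.5×9.81×3.0² = 44.14. Total = 74.13+105.8+44.14 = 224.1 kN/m.

224 kN/m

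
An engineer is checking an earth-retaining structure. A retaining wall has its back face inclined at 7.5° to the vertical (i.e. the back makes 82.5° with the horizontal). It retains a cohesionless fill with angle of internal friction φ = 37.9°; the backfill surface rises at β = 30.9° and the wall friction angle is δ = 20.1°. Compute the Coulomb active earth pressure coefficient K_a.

K_a = sin²(α+φ) / [sin²α · sin(α−δ) · (1 + √{sin(φ+δ)sin(φ−β) / (sin(α−δ)sin(α+β))})²].
With α = 82.5°, φ = 37.9°, δ = 20.1°, β = 30.9°: K_a = 0.4641.

0.464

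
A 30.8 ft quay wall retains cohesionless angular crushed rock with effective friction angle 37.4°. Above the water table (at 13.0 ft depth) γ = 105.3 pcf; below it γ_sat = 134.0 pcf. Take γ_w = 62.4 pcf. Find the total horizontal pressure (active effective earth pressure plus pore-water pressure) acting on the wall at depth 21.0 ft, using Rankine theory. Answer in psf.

973 psf

K_a = (1 − sin φ)/(1 + sin φ) = 0.2443.
γ' = 134.0 − 62.4 = 71.60 pcf.
Effective vertical stress at 21.0 ft: σ'_v = 105.3×13.0 + 71.60×8.00 = 1942 psf.
σ'_h = K_a σ'_v = 0.2443 × 1942 = 474.3 psf; u = γ_w × 8.00 = 499.2 psf.
Total σ_h = 474.3 + 499.2 = 973.5 psf.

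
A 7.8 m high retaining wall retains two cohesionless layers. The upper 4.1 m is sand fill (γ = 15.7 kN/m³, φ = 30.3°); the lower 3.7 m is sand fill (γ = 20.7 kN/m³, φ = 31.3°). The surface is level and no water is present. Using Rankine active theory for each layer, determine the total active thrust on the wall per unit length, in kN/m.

164 kN/m

K_a1 = tan²(45°−30.3°/2) = 0.3293; K_a2 = tan²(45°−31.3°/2) = 0.3162.
Layer 1: σ at base = K_a1 γ₁ h₁ = 21.20 kPa; P₁ = ½×21.20×4.1 = 43.46.
Layer 2: σ_v at top = γ₁h₁ = 64.37; σ_h top = K_a2×64.37 = 20.35; σ_h base = K_a2×(64.37+20.7×3.7) = 44.57.
P₂ = ½(20.35+44.57)×3.7 = 120.1. Total P_a = 43.46+120.1 = 163.6 kN/m.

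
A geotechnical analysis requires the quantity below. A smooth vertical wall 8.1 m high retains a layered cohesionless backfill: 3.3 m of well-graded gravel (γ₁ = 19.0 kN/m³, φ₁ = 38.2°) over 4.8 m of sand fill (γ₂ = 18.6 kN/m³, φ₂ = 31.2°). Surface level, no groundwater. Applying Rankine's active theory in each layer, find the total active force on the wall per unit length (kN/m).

188 kN/m

K_a1 = tan²(45°−38.2°/2) = 0.2358; K_a2 = tan²(45°−31.2°/2) = 0.3175.
Layer 1: σ at base = K_a1 γ₁ h₁ = 14.78 kPa; P₁ = ½×14.78×3.3 = 24.39.
Layer 2: σ_v at top = γ₁h₁ = 62.70; σ_h top = K_a2×62.70 = 19.91; σ_h base = K_a2×(62.70+18.6×4.8) = 48.25.
P₂ = ½(19.91+48.25)×4.8 = 163.6. Total P_a = 24.39+163.6 = 188.0 kN/m.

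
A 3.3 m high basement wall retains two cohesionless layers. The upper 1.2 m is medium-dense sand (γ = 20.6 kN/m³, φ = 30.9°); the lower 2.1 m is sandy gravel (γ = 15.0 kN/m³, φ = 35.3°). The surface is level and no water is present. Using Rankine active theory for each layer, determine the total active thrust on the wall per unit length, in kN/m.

K_a1 = tan²(45°−30.9°/2) = 0.3214; K_a2 = tan²(45°−35.3°/2) = 0.2675.
Layer 1: σ at base = K_a1 γ₁ h₁ = 7.945 kPa; P₁ = ½×7.945×1.2 = 4.767.
Layer 2: σ_v at top = γ₁h₁ = 24.72; σ_h top = K_a2×24.72 = 6.614; σ_h base = K_a2×(24.72+15.0×2.1) = 15.04.
P₂ = ½(6.614+15.04)×2.1 = 22.74. Total P_a = 4.767+22.74 = 27.50 kN/m.

27.5 kN/m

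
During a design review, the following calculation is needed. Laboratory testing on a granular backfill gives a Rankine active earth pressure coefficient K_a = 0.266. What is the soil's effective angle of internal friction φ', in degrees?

K_a = tan²(45° − φ/2) ⇒ 45° − φ/2 = arctan(√0.266) = 27.28°.
φ = 2(45° − 27.28°) = 35.43°.

35.4°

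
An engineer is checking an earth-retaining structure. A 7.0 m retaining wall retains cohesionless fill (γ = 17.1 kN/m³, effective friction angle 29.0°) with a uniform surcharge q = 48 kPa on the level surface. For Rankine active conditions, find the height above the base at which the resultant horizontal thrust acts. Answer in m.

K_a = 0.3470.
Triangular part P₁ = ½K_aγH² = 145.4 at H/3 = 2.333 m; rectangular part P₂ = K_a q H = 116.6 at H/2 = 3.500 m.
ȳ = (P₁·2.333 + P₂·3.500)/(P₁+P₂) = 2.853 m.

2.85 m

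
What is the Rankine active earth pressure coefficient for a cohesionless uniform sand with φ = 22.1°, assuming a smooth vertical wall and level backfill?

0.453

K_a = (1 − sin φ)/(1 + sin φ) = (1 − sin 22.1°)/(1 + sin 22.1°) = 0.4533.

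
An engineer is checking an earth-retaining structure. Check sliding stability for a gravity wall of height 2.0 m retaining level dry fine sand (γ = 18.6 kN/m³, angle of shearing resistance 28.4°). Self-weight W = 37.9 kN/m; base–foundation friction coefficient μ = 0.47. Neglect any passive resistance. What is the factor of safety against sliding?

K_a = tan²(45° − 28.4°/2) = 0.3554.
P_a = ½K_aγH² = 0.5×0.3554×18.6×2.0² = 13.22 kN/m, acting at H/3 = 0.6667 m above the base.
FS_sliding = μW / P_a = 0.47×37.9 / 13.22 = 1.347.

1.35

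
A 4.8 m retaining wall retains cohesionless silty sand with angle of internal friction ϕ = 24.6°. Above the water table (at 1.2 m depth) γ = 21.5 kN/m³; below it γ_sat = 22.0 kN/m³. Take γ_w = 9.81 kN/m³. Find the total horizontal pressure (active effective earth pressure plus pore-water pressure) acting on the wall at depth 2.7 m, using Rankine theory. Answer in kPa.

32.9 kPa

K_a = (1 − sin φ)/(1 + sin φ) = 0.4121.
γ' = 22.0 − 9.81 = 12.19 kN/m³.
Effective vertical stress at 2.7 m: σ'_v = 21.5×1.2 + 12.19×1.50 = 44.09 kPa.
σ'_h = K_a σ'_v = 0.4121 × 44.09 = 18.17 kPa; u = γ_w × 1.50 = 14.72 kPa.
Total σ_h = 18.17 + 14.72 = 32.88 kPa.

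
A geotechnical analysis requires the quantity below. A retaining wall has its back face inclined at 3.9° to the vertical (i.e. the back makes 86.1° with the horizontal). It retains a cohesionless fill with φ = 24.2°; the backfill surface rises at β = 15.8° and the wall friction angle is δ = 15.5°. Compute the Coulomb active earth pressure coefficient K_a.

K_a = sin²(α+φ) / [sin²α · sin(α−δ) · (1 + √{sin(φ+δ)sin(φ−β) / (sin(α−δ)sin(α+β))})²].
With α = 86.1°, φ = 24.2°, δ = 15.5°, β = 15.8°: K_a = 0.5394.

0.539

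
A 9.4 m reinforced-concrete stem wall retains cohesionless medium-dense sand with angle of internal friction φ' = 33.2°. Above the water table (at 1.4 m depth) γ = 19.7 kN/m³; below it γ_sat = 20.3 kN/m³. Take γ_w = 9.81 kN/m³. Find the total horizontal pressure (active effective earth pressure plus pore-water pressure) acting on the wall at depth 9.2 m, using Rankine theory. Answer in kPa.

109 kPa

K_a = (1 − sin φ)/(1 + sin φ) = 0.2924.
γ' = 20.3 − 9.81 = 10.49 kN/m³.
Effective vertical stress at 9.2 m: σ'_v = 19.7×1.4 + 10.49×7.80 = 109.4 kPa.
σ'_h = K_a σ'_v = 0.2924 × 109.4 = 31.98 kPa; u = γ_w × 7.80 = 76.52 kPa.
Total σ_h = 31.98 + 76.52 = 108.5 kPa.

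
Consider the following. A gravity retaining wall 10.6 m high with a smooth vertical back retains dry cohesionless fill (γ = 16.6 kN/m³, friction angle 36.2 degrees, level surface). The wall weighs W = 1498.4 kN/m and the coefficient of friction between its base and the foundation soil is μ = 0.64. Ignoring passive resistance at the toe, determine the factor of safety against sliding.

4.00

K_a = tan²(45° − 36.2°/2) = 0.2574.
P_a = ½K_aγH² = 0.5×0.2574×16.6×10.6² = 240.0 kN/m, acting at H/3 = 3.533 m above the base.
FS_sliding = μW / P_a = 0.64×1498.4 / 240.0 = 3.995.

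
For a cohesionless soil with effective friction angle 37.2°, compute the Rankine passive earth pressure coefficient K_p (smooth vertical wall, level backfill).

K_p = (1 + sin φ)/(1 − sin φ) = tan²(45° + 37.2°/2) = 4.058.

4.06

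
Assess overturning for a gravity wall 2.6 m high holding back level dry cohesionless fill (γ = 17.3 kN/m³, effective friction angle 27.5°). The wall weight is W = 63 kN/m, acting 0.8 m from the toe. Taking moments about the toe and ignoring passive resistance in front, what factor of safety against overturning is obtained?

K_a = tan²(45° − 27.5°/2) = 0.3682.
P_a = ½K_aγH² = 0.5×0.3682×17.3×2.6² = 21.53 kN/m, acting at H/3 = 0.8667 m above the base.
Overturning moment M_o = P_a × H/3 = 21.53 × 0.8667 = 18.66.
Resisting moment M_r = W × 0.8 = 63 × 0.8 = 50.40.
FS_overturning = M_r/M_o = 50.40/18.66 = 2.701.

2.70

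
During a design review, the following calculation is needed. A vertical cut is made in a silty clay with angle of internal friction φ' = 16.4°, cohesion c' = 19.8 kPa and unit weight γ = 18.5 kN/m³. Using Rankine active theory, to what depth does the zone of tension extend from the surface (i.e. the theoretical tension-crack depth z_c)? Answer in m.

2.86 m

K_a = tan²(45° − 16.4°/2) = 0.5596; √K_a = 0.7481.
The active pressure is zero where K_a γ z = 2c√K_a, so z_c = 2c/(γ√K_a) = 2×19.8/(18.5×0.7481) = 2.861 m.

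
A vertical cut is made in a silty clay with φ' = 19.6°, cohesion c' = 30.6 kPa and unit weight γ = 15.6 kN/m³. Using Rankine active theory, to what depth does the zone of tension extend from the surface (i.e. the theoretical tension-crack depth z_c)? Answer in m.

K_a = tan²(45° − 19.6°/2) = 0.4976; √K_a = 0.7054.
The active pressure is zero where K_a γ z = 2c√K_a, so z_c = 2c/(γ√K_a) = 2×30.6/(15.6×0.7054) = 5.561 m.

5.56 m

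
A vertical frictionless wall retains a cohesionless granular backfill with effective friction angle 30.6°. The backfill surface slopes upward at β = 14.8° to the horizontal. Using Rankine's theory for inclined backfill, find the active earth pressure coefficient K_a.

K_a = cos β · (cos β − √(cos²β − cos²φ)) / (cos β + √(cos²β − cos²φ)).
cos β = 0.9668, cos φ = 0.8607, √(cos²β − cos²φ) = 0.4403.
K_a = 0.9668 × (0.9668 − 0.4403)/(0.9668 + 0.4403) = 0.3618.

0.362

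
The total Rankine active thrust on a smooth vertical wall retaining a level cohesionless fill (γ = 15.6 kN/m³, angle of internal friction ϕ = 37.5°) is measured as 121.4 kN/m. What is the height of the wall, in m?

K_a = 0.2432. P_a = ½ K_a γ H² ⇒ H = √(2P_a/(K_a γ)).
H = √(2×121.4/(0.2432×15.6)) = 8.000 m.

8.00 m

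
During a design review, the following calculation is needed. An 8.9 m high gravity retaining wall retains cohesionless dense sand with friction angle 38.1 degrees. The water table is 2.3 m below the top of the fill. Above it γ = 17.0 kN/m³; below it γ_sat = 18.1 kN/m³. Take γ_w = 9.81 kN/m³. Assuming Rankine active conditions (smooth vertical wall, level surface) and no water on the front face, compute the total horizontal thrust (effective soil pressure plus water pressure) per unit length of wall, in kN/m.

K_a = tan²(45° − φ/2) = 0.2368.
γ' = 18.1 − 9.81 = 8.290 kN/m³. Depth below WT = 6.6 m.
σ'_h at WT = K_a γ d_w = 9.260 kPa; at base = 9.260 + K_a γ' × 6.6 = 22.22 kPa.
P₁ (0–2.3 m) = ½×9.260×2.3 = 10.65. P₂ (2.3–8.9 m) = ½(9.260+22.22)×6.6 = 103.9.
P_w = ½ γ_w h₂² = 0.5×9.81×6.6² = 213.7. Total = 10.65+103.9+213.7 = 328.2 kN/m.

328 kN/m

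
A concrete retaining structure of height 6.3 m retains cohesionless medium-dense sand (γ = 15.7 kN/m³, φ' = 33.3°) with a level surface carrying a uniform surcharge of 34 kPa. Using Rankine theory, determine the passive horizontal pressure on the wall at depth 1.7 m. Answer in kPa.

K_p = (1 + sin φ)/(1 − sin φ) = 3.435.
σ_v = γz + q = 15.7 × 1.7 + 34 = 60.69 kPa.
σ_h = K_p σ_v = 3.435 × 60.69 = 208.5 kPa.

208 kPa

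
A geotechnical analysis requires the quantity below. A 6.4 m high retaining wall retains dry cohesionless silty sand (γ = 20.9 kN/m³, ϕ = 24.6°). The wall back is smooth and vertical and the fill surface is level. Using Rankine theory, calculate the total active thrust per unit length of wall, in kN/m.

K_a = tan²(45° − φ/2) = 0.4121.
P_a = ½ K_a γ H² = 0.5 × 0.4121 × 20.9 × 6.4² = 176.4 kN/m.

176 kN/m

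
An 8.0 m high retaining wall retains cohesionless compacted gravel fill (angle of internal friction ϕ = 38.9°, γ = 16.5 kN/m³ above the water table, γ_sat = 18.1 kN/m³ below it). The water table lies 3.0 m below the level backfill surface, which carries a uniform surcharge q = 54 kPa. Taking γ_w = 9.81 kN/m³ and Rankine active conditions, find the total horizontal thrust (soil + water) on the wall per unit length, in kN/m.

K_a = tan²(45° − φ/2) = 0.2285.
γ' = 18.1 − 9.81 = 8.290 kN/m³. h₂ = H − d_w = 5.0 m.
σ'_h: at surface K_a·q = 12.34; at WT K_a(q+γd_w) = 23.65; at base K_a(q+γd_w+γ'h₂) = 33.13 kPa.
P₁ = ½(12.34+23.65)×3.0 = 53.99; P₂ = ½(23.65+33.13)×5.0 = 141.9; P_w = ½γ_w h₂² = 122.6.
Total = 53.99+141.9+122.6 = 318.6 kN/m.

319 kN/m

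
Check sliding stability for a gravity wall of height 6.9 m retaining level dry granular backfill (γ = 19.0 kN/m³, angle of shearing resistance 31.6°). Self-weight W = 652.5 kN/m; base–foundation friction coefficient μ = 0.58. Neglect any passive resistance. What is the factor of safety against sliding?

2.68

K_a = tan²(45° − 31.6°/2) = 0.3123.
P_a = ½K_aγH² = 0.5×0.3123×19.0×6.9² = 141.3 kN/m, acting at H/3 = 2.300 m above the base.
FS_sliding = μW / P_a = 0.58×652.5 / 141.3 = 2.679.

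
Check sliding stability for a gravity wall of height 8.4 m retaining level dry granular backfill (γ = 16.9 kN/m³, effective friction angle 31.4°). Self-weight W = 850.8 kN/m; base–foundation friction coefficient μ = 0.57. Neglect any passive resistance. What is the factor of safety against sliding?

K_a = tan²(45° − 31.4°/2) = 0.3149.
P_a = ½K_aγH² = 0.5×0.3149×16.9×8.4² = 187.8 kN/m, acting at H/3 = 2.800 m above the base.
FS_sliding = μW / P_a = 0.57×850.8 / 187.8 = 2.583.

2.58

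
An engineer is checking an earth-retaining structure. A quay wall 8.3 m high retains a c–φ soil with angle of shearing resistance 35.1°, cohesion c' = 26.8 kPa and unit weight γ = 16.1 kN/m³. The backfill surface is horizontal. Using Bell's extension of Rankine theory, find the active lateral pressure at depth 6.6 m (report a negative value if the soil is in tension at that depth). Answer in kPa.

0.830 kPa

K_a = (1 − sin φ)/(1 + sin φ) = 0.2698.
σ_a = K_a γ z − 2c√K_a = 0.2698×16.1×6.6 − 2×26.8×0.5195 = 0.8299 kPa.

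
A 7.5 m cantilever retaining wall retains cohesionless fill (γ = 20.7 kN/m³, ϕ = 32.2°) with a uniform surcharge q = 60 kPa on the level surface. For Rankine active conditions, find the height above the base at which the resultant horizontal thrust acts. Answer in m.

3.04 m

K_a = 0.3047.
Triangular part P₁ = ½K_aγH² = 177.4 at H/3 = 2.500 m; rectangular part P₂ = K_a q H = 137.1 at H/2 = 3.750 m.
ȳ = (P₁·2.500 + P₂·3.750)/(P₁+P₂) = 3.045 m.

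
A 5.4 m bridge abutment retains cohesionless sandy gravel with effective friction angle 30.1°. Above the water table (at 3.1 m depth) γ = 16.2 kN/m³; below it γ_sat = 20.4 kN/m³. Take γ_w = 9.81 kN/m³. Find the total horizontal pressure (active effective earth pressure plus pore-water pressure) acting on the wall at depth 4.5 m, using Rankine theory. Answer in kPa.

35.3 kPa

K_a = (1 − sin φ)/(1 + sin φ) = 0.3320.
γ' = 20.4 − 9.81 = 10.59 kN/m³.
Effective vertical stress at 4.5 m: σ'_v = 16.2×3.1 + 10.59×1.40 = 65.05 kPa.
σ'_h = K_a σ'_v = 0.3320 × 65.05 = 21.59 kPa; u = γ_w × 1.40 = 13.73 kPa.
Total σ_h = 21.59 + 13.73 = 35.33 kPa.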